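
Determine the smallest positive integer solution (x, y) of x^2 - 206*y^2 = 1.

(x, y) = (59535, 4148)

First expand sqrt(206) as a continued fraction. With x_i = (sqrt(206) + m_i)/d_i and (m_0, d_0) = (0, 1): a_0 = floor(sqrt(206)) = 14, since 14^2 = 196 <= 206 < 225 = 15^2.
Iterate m_{i+1} = d_i*a_i - m_i, d_{i+1} = (206 - m_{i+1}^2)/d_i, a_{i+1} = floor((a_0 + m_{i+1})/d_{i+1}):
  m_1 = 1*14 - 0 = 14, d_1 = (206 - 14^2)/1 = 10/1 = 10, a_1 = floor((14 + 14)/10) = 2.
  m_2 = 10*2 - 14 = 6, d_2 = (206 - 6^2)/10 = 170/10 = 17, a_2 = floor((14 + 6)/17) = 1.
  m_3 = 17*1 - 6 = 11, d_3 = (206 - 11^2)/17 = 85/17 = 5, a_3 = floor((14 + 11)/5) = 5.
  m_4 = 5*5 - 11 = 14, d_4 = (206 - 14^2)/5 = 10/5 = 2, a_4 = floor((14 + 14)/2) = 14.
  m_5 = 2*14 - 14 = 14, d_5 = (206 - 14^2)/2 = 10/2 = 5, a_5 = floor((14 + 14)/5) = 5.
  m_6 = 5*5 - 14 = 11, d_6 = (206 - 11^2)/5 = 85/5 = 17, a_6 = floor((14 + 11)/17) = 1.
  m_7 = 17*1 - 11 = 6, d_7 = (206 - 6^2)/17 = 170/17 = 10, a_7 = floor((14 + 6)/10) = 2.
  m_8 = 10*2 - 6 = 14, d_8 = (206 - 14^2)/10 = 10/10 = 1, a_8 = floor((14 + 14)/1) = 28.
  m_9 = 1*28 - 14 = 14, d_9 = (206 - 14^2)/1 = 10/1 = 10: (m_9, d_9) = (m_1, d_1) = (14, 10), so from here the quotients repeat a_1, ..., a_8; the period length is 8.
So sqrt(206) = [14; (2, 1, 5, 14, 5, 1, 2, 28)] with period length k = 8.
k is even, so the fundamental solution of x^2 - 206y^2 = 1 is (p_{k-1}, q_{k-1}) = (p_7, q_7); compute convergents through index 7.
Convergents (p_i = a_i*p_{i-1} + p_{i-2}, q_i = a_i*q_{i-1} + q_{i-2} with p_{-2}=0, p_{-1}=1, q_{-2}=1, q_{-1}=0):
  i=0: a_0=14, p_0 = 14*1 + 0 = 14, q_0 = 14*0 + 1 = 1.
  i=1: a_1=2, p_1 = 2*14 + 1 = 29, q_1 = 2*1 + 0 = 2.
  i=2: a_2=1, p_2 = 1*29 + 14 = 43, q_2 = 1*2 + 1 = 3.
  i=3: a_3=5, p_3 = 5*43 + 29 = 244, q_3 = 5*3 + 2 = 17.
  i=4: a_4=14, p_4 = 14*244 + 43 = 3459, q_4 = 14*17 + 3 = 241.
  i=5: a_5=5, p_5 = 5*3459 + 244 = 17539, q_5 = 5*241 + 17 = 1222.
  i=6: a_6=1, p_6 = 1*17539 + 3459 = 20998, q_6 = 1*1222 + 241 = 1463.
  i=7: a_7=2, p_7 = 2*20998 + 17539 = 59535, q_7 = 2*1463 + 1222 = 4148.
Check: 59535^2 - 206*4148^2 = 3544416225 - 3544416224 = 1, so (x, y) = (59535, 4148) solves the equation, and by the theorem it is the least positive solution.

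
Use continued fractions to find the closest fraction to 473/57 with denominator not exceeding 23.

Expand x = 473/57 as a continued fraction with the Euclidean algorithm:
  473 = 8*57 + 17, so a_0 = 8.
  57 = 3*17 + 6, so a_1 = 3.
  17 = 2*6 + 5, so a_2 = 2.
  6 = 1*5 + 1, so a_3 = 1.
  5 = 5*1 + 0, so a_4 = 5.
so x = [8; 3, 2, 1, 5].
Convergents (p_i = a_i*p_{i-1} + p_{i-2}, q_i = a_i*q_{i-1} + q_{i-2} with p_{-2}=0, p_{-1}=1, q_{-2}=1, q_{-1}=0), until the denominator exceeds 23:
  i=0: a_0=8, p_0 = 8*1 + 0 = 8, q_0 = 8*0 + 1 = 1.
  i=1: a_1=3, p_1 = 3*8 + 1 = 25, q_1 = 3*1 + 0 = 3.
  i=2: a_2=2, p_2 = 2*25 + 8 = 58, q_2 = 2*3 + 1 = 7.
  i=3: a_3=1, p_3 = 1*58 + 25 = 83, q_3 = 1*7 + 3 = 10.
  i=4: a_4=5, p_4 = 5*83 + 58 = 473, q_4 = 5*10 + 7 = 57.
q_4 = 57 > 23, so the last convergent with denominator <= 23 is p_3/q_3 = 83/10.
The closest fraction with denominator <= 23 is either p_3/q_3 or the intermediate fraction (k*p_3 + p_2)/(k*q_3 + q_2) with the largest k >= 1 whose denominator stays <= 23; these approach x as k grows, and every other convergent or intermediate fraction in range is farther away.
Largest k: floor((23 - q_2)/q_3) = floor((23 - 7)/10) = 1.
That gives (1*83 + 58)/(1*10 + 7) = 141/17.
Compare the errors: |x - 83/10| = |473*10 - 83*57|/(57*10) = 1/570, and |x - 141/17| = |473*17 - 141*57|/(57*17) = 4/969.
Cross-multiplying, 1*969 = 969 < 2280 = 4*570, so 1/570 is smaller: the convergent 83/10 is closer to x than 141/17.

83/10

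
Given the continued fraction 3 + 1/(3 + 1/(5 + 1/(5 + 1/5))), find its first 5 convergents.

Using the convergent recurrence p_i = a_i*p_{i-1} + p_{i-2}, q_i = a_i*q_{i-1} + q_{i-2} with p_{-2}=0, p_{-1}=1, q_{-2}=1, q_{-1}=0:
  i=0: a_0=3, p_0 = 3*1 + 0 = 3, q_0 = 3*0 + 1 = 1.
  i=1: a_1=3, p_1 = 3*3 + 1 = 10, q_1 = 3*1 + 0 = 3.
  i=2: a_2=5, p_2 = 5*10 + 3 = 53, q_2 = 5*3 + 1 = 16.
  i=3: a_3=5, p_3 = 5*53 + 10 = 275, q_3 = 5*16 + 3 = 83.
  i=4: a_4=5, p_4 = 5*275 + 53 = 1428, q_4 = 5*83 + 16 = 431.

3/1, 10/3, 53/16, 275/83, 1428/431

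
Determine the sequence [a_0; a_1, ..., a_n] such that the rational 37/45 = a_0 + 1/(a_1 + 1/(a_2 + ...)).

Run the Euclidean algorithm on 37 and 45; the successive quotients are the partial quotients a_0, a_1, ... (each step inverts the fractional part left over by the previous one):
  37 = 0*45 + 37, so a_0 = 0.
  45 = 1*37 + 8, so a_1 = 1.
  37 = 4*8 + 5, so a_2 = 4.
  8 = 1*5 + 3, so a_3 = 1.
  5 = 1*3 + 2, so a_4 = 1.
  3 = 1*2 + 1, so a_5 = 1.
  2 = 2*1 + 0, so a_6 = 2.
The remainder reaches 0 after 7 divisions, so the expansion has 7 partial quotients, read off in order.

[0; 1, 4, 1, 1, 1, 2]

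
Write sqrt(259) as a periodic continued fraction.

Write x_i = (sqrt(259) + m_i)/d_i with (m_0, d_0) = (0, 1). a_0 = floor(sqrt(259)) = 16, since 16^2 = 256 <= 259 < 289 = 17^2.
Iterate m_{i+1} = d_i*a_i - m_i, d_{i+1} = (259 - m_{i+1}^2)/d_i, a_{i+1} = floor((a_0 + m_{i+1})/d_{i+1}):
  m_1 = 1*16 - 0 = 16, d_1 = (259 - 16^2)/1 = 3/1 = 3, a_1 = floor((16 + 16)/3) = 10.
  m_2 = 3*10 - 16 = 14, d_2 = (259 - 14^2)/3 = 63/3 = 21, a_2 = floor((16 + 14)/21) = 1.
  m_3 = 21*1 - 14 = 7, d_3 = (259 - 7^2)/21 = 210/21 = 10, a_3 = floor((16 + 7)/10) = 2.
  m_4 = 10*2 - 7 = 13, d_4 = (259 - 13^2)/10 = 90/10 = 9, a_4 = floor((16 + 13)/9) = 3.
  m_5 = 9*3 - 13 = 14, d_5 = (259 - 14^2)/9 = 63/9 = 7, a_5 = floor((16 + 14)/7) = 4.
  m_6 = 7*4 - 14 = 14, d_6 = (259 - 14^2)/7 = 63/7 = 9, a_6 = floor((16 + 14)/9) = 3.
  m_7 = 9*3 - 14 = 13, d_7 = (259 - 13^2)/9 = 90/9 = 10, a_7 = floor((16 + 13)/10) = 2.
  m_8 = 10*2 - 13 = 7, d_8 = (259 - 7^2)/10 = 210/10 = 21, a_8 = floor((16 + 7)/21) = 1.
  m_9 = 21*1 - 7 = 14, d_9 = (259 - 14^2)/21 = 63/21 = 3, a_9 = floor((16 + 14)/3) = 10.
  m_10 = 3*10 - 14 = 16, d_10 = (259 - 16^2)/3 = 3/3 = 1, a_10 = floor((16 + 16)/1) = 32.
  m_11 = 1*32 - 16 = 16, d_11 = (259 - 16^2)/1 = 3/1 = 3: (m_11, d_11) = (m_1, d_1) = (16, 3), so from here the quotients repeat a_1, ..., a_10; the period length is 10.
Hence the expansion of sqrt(259) is a_0 = 16 followed by the repeating block 10, 1, 2, 3, 4, 3, 2, 1, 10, 32 (period 10).

[16; (10, 1, 2, 3, 4, 3, 2, 1, 10, 32)]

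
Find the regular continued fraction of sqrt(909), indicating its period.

[30; (6, 1, 2, 6, 2, 1, 6, 60)]

Write x_i = (sqrt(909) + m_i)/d_i with (m_0, d_0) = (0, 1). a_0 = floor(sqrt(909)) = 30, since 30^2 = 900 <= 909 < 961 = 31^2.
Iterate m_{i+1} = d_i*a_i - m_i, d_{i+1} = (909 - m_{i+1}^2)/d_i, a_{i+1} = floor((a_0 + m_{i+1})/d_{i+1}):
  m_1 = 1*30 - 0 = 30, d_1 = (909 - 30^2)/1 = 9/1 = 9, a_1 = floor((30 + 30)/9) = 6.
  m_2 = 9*6 - 30 = 24, d_2 = (909 - 24^2)/9 = 333/9 = 37, a_2 = floor((30 + 24)/37) = 1.
  m_3 = 37*1 - 24 = 13, d_3 = (909 - 13^2)/37 = 740/37 = 20, a_3 = floor((30 + 13)/20) = 2.
  m_4 = 20*2 - 13 = 27, d_4 = (909 - 27^2)/20 = 180/20 = 9, a_4 = floor((30 + 27)/9) = 6.
  m_5 = 9*6 - 27 = 27, d_5 = (909 - 27^2)/9 = 180/9 = 20, a_5 = floor((30 + 27)/20) = 2.
  m_6 = 20*2 - 27 = 13, d_6 = (909 - 13^2)/20 = 740/20 = 37, a_6 = floor((30 + 13)/37) = 1.
  m_7 = 37*1 - 13 = 24, d_7 = (909 - 24^2)/37 = 333/37 = 9, a_7 = floor((30 + 24)/9) = 6.
  m_8 = 9*6 - 24 = 30, d_8 = (909 - 30^2)/9 = 9/9 = 1, a_8 = floor((30 + 30)/1) = 60.
  m_9 = 1*60 - 30 = 30, d_9 = (909 - 30^2)/1 = 9/1 = 9: (m_9, d_9) = (m_1, d_1) = (30, 9), so from here the quotients repeat a_1, ..., a_8; the period length is 8.
Hence the expansion of sqrt(909) is a_0 = 30 followed by the repeating block 6, 1, 2, 6, 2, 1, 6, 60 (period 8).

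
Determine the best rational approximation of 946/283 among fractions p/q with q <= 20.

67/20

Expand x = 946/283 as a continued fraction with the Euclidean algorithm:
  946 = 3*283 + 97, so a_0 = 3.
  283 = 2*97 + 89, so a_1 = 2.
  97 = 1*89 + 8, so a_2 = 1.
  89 = 11*8 + 1, so a_3 = 11.
  8 = 8*1 + 0, so a_4 = 8.
so x = [3; 2, 1, 11, 8].
Convergents (p_i = a_i*p_{i-1} + p_{i-2}, q_i = a_i*q_{i-1} + q_{i-2} with p_{-2}=0, p_{-1}=1, q_{-2}=1, q_{-1}=0), until the denominator exceeds 20:
  i=0: a_0=3, p_0 = 3*1 + 0 = 3, q_0 = 3*0 + 1 = 1.
  i=1: a_1=2, p_1 = 2*3 + 1 = 7, q_1 = 2*1 + 0 = 2.
  i=2: a_2=1, p_2 = 1*7 + 3 = 10, q_2 = 1*2 + 1 = 3.
  i=3: a_3=11, p_3 = 11*10 + 7 = 117, q_3 = 11*3 + 2 = 35.
q_3 = 35 > 20, so the last convergent with denominator <= 20 is p_2/q_2 = 10/3.
The closest fraction with denominator <= 20 is either p_2/q_2 or the intermediate fraction (k*p_2 + p_1)/(k*q_2 + q_1) with the largest k >= 1 whose denominator stays <= 20; these approach x as k grows, and every other convergent or intermediate fraction in range is farther away.
Largest k: floor((20 - q_1)/q_2) = floor((20 - 2)/3) = 6.
That gives (6*10 + 7)/(6*3 + 2) = 67/20.
Compare the errors: |x - 10/3| = |946*3 - 10*283|/(283*3) = 8/849, and |x - 67/20| = |946*20 - 67*283|/(283*20) = 41/5660.
Cross-multiplying, 41*849 = 34809 < 45280 = 8*5660, so 41/5660 is smaller: the intermediate fraction 67/20 is closer to x than 10/3.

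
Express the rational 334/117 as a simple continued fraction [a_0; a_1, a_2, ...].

[2; 1, 5, 1, 7, 2]

Run the Euclidean algorithm on 334 and 117; the successive quotients are the partial quotients a_0, a_1, ... (each step inverts the fractional part left over by the previous one):
  334 = 2*117 + 100, so a_0 = 2.
  117 = 1*100 + 17, so a_1 = 1.
  100 = 5*17 + 15, so a_2 = 5.
  17 = 1*15 + 2, so a_3 = 1.
  15 = 7*2 + 1, so a_4 = 7.
  2 = 2*1 + 0, so a_5 = 2.
The remainder reaches 0 after 6 divisions, so the expansion has 6 partial quotients, read off in order.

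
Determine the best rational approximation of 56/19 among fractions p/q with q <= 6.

3/1

Expand x = 56/19 as a continued fraction with the Euclidean algorithm:
  56 = 2*19 + 18, so a_0 = 2.
  19 = 1*18 + 1, so a_1 = 1.
  18 = 18*1 + 0, so a_2 = 18.
so x = [2; 1, 18].
Convergents (p_i = a_i*p_{i-1} + p_{i-2}, q_i = a_i*q_{i-1} + q_{i-2} with p_{-2}=0, p_{-1}=1, q_{-2}=1, q_{-1}=0), until the denominator exceeds 6:
  i=0: a_0=2, p_0 = 2*1 + 0 = 2, q_0 = 2*0 + 1 = 1.
  i=1: a_1=1, p_1 = 1*2 + 1 = 3, q_1 = 1*1 + 0 = 1.
  i=2: a_2=18, p_2 = 18*3 + 2 = 56, q_2 = 18*1 + 1 = 19.
q_2 = 19 > 6, so the last convergent with denominator <= 6 is p_1/q_1 = 3/1.
The closest fraction with denominator <= 6 is either p_1/q_1 or the intermediate fraction (k*p_1 + p_0)/(k*q_1 + q_0) with the largest k >= 1 whose denominator stays <= 6; these approach x as k grows, and every other convergent or intermediate fraction in range is farther away.
Largest k: floor((6 - q_0)/q_1) = floor((6 - 1)/1) = 5.
That gives (5*3 + 2)/(5*1 + 1) = 17/6.
Compare the errors: |x - 3/1| = |56*1 - 3*19|/(19*1) = 1/19, and |x - 17/6| = |56*6 - 17*19|/(19*6) = 13/114.
Cross-multiplying, 1*114 = 114 < 247 = 13*19, so 1/19 is smaller: the convergent 3/1 is closer to x than 17/6.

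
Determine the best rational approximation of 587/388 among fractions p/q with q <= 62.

Expand x = 587/388 as a continued fraction with the Euclidean algorithm:
  587 = 1*388 + 199, so a_0 = 1.
  388 = 1*199 + 189, so a_1 = 1.
  199 = 1*189 + 10, so a_2 = 1.
  189 = 18*10 + 9, so a_3 = 18.
  10 = 1*9 + 1, so a_4 = 1.
  9 = 9*1 + 0, so a_5 = 9.
so x = [1; 1, 1, 18, 1, 9].
Convergents (p_i = a_i*p_{i-1} + p_{i-2}, q_i = a_i*q_{i-1} + q_{i-2} with p_{-2}=0, p_{-1}=1, q_{-2}=1, q_{-1}=0), until the denominator exceeds 62:
  i=0: a_0=1, p_0 = 1*1 + 0 = 1, q_0 = 1*0 + 1 = 1.
  i=1: a_1=1, p_1 = 1*1 + 1 = 2, q_1 = 1*1 + 0 = 1.
  i=2: a_2=1, p_2 = 1*2 + 1 = 3, q_2 = 1*1 + 1 = 2.
  i=3: a_3=18, p_3 = 18*3 + 2 = 56, q_3 = 18*2 + 1 = 37.
  i=4: a_4=1, p_4 = 1*56 + 3 = 59, q_4 = 1*37 + 2 = 39.
  i=5: a_5=9, p_5 = 9*59 + 56 = 587, q_5 = 9*39 + 37 = 388.
q_5 = 388 > 62, so the last convergent with denominator <= 62 is p_4/q_4 = 59/39.
The closest fraction with denominator <= 62 is either p_4/q_4 or the intermediate fraction (k*p_4 + p_3)/(k*q_4 + q_3) with the largest k >= 1 whose denominator stays <= 62; these approach x as k grows, and every other convergent or intermediate fraction in range is farther away.
Largest k: floor((62 - q_3)/q_4) = floor((62 - 37)/39) = 0.
Since k = 0, no intermediate fraction beyond p_4/q_4 has denominator <= 62, so the convergent 59/39 is the closest (its error is |587*39 - 59*388|/(388*39) = 1/15132).

59/39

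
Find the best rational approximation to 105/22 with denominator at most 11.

Expand x = 105/22 as a continued fraction with the Euclidean algorithm:
  105 = 4*22 + 17, so a_0 = 4.
  22 = 1*17 + 5, so a_1 = 1.
  17 = 3*5 + 2, so a_2 = 3.
  5 = 2*2 + 1, so a_3 = 2.
  2 = 2*1 + 0, so a_4 = 2.
so x = [4; 1, 3, 2, 2].
Convergents (p_i = a_i*p_{i-1} + p_{i-2}, q_i = a_i*q_{i-1} + q_{i-2} with p_{-2}=0, p_{-1}=1, q_{-2}=1, q_{-1}=0), until the denominator exceeds 11:
  i=0: a_0=4, p_0 = 4*1 + 0 = 4, q_0 = 4*0 + 1 = 1.
  i=1: a_1=1, p_1 = 1*4 + 1 = 5, q_1 = 1*1 + 0 = 1.
  i=2: a_2=3, p_2 = 3*5 + 4 = 19, q_2 = 3*1 + 1 = 4.
  i=3: a_3=2, p_3 = 2*19 + 5 = 43, q_3 = 2*4 + 1 = 9.
  i=4: a_4=2, p_4 = 2*43 + 19 = 105, q_4 = 2*9 + 4 = 22.
q_4 = 22 > 11, so the last convergent with denominator <= 11 is p_3/q_3 = 43/9.
The closest fraction with denominator <= 11 is either p_3/q_3 or the intermediate fraction (k*p_3 + p_2)/(k*q_3 + q_2) with the largest k >= 1 whose denominator stays <= 11; these approach x as k grows, and every other convergent or intermediate fraction in range is farther away.
Largest k: floor((11 - q_2)/q_3) = floor((11 - 4)/9) = 0.
Since k = 0, no intermediate fraction beyond p_3/q_3 has denominator <= 11, so the convergent 43/9 is the closest (its error is |105*9 - 43*22|/(22*9) = 1/198).

43/9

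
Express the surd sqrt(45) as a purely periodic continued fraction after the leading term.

Write x_i = (sqrt(45) + m_i)/d_i with (m_0, d_0) = (0, 1). a_0 = floor(sqrt(45)) = 6, since 6^2 = 36 <= 45 < 49 = 7^2.
Iterate m_{i+1} = d_i*a_i - m_i, d_{i+1} = (45 - m_{i+1}^2)/d_i, a_{i+1} = floor((a_0 + m_{i+1})/d_{i+1}):
  m_1 = 1*6 - 0 = 6, d_1 = (45 - 6^2)/1 = 9/1 = 9, a_1 = floor((6 + 6)/9) = 1.
  m_2 = 9*1 - 6 = 3, d_2 = (45 - 3^2)/9 = 36/9 = 4, a_2 = floor((6 + 3)/4) = 2.
  m_3 = 4*2 - 3 = 5, d_3 = (45 - 5^2)/4 = 20/4 = 5, a_3 = floor((6 + 5)/5) = 2.
  m_4 = 5*2 - 5 = 5, d_4 = (45 - 5^2)/5 = 20/5 = 4, a_4 = floor((6 + 5)/4) = 2.
  m_5 = 4*2 - 5 = 3, d_5 = (45 - 3^2)/4 = 36/4 = 9, a_5 = floor((6 + 3)/9) = 1.
  m_6 = 9*1 - 3 = 6, d_6 = (45 - 6^2)/9 = 9/9 = 1, a_6 = floor((6 + 6)/1) = 12.
  m_7 = 1*12 - 6 = 6, d_7 = (45 - 6^2)/1 = 9/1 = 9: (m_7, d_7) = (m_1, d_1) = (6, 9), so from here the quotients repeat a_1, ..., a_6; the period length is 6.
Hence the expansion of sqrt(45) is a_0 = 6 followed by the repeating block 1, 2, 2, 2, 1, 12 (period 6).

[6; (1, 2, 2, 2, 1, 12)]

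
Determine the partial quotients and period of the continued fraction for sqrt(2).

[1; (2)]

Write x_i = (sqrt(2) + m_i)/d_i with (m_0, d_0) = (0, 1). a_0 = floor(sqrt(2)) = 1, since 1^2 = 1 <= 2 < 4 = 2^2.
Iterate m_{i+1} = d_i*a_i - m_i, d_{i+1} = (2 - m_{i+1}^2)/d_i, a_{i+1} = floor((a_0 + m_{i+1})/d_{i+1}):
  m_1 = 1*1 - 0 = 1, d_1 = (2 - 1^2)/1 = 1/1 = 1, a_1 = floor((1 + 1)/1) = 2.
  m_2 = 1*2 - 1 = 1, d_2 = (2 - 1^2)/1 = 1/1 = 1: (m_2, d_2) = (m_1, d_1) = (1, 1), so from here the quotient a_1 repeats; the period length is 1.
Hence the expansion of sqrt(2) is a_0 = 1 followed by the repeating block 2 (period 1).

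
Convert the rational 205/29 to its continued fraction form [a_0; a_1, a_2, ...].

Run the Euclidean algorithm on 205 and 29; the successive quotients are the partial quotients a_0, a_1, ... (each step inverts the fractional part left over by the previous one):
  205 = 7*29 + 2, so a_0 = 7.
  29 = 14*2 + 1, so a_1 = 14.
  2 = 2*1 + 0, so a_2 = 2.
The remainder reaches 0 after 3 divisions, so the expansion has 3 partial quotients, read off in order.

[7; 14, 2]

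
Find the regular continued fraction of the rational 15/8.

Run the Euclidean algorithm on 15 and 8; the successive quotients are the partial quotients a_0, a_1, ... (each step inverts the fractional part left over by the previous one):
  15 = 1*8 + 7, so a_0 = 1.
  8 = 1*7 + 1, so a_1 = 1.
  7 = 7*1 + 0, so a_2 = 7.
The remainder reaches 0 after 3 divisions, so the expansion has 3 partial quotients, read off in order.

[1; 1, 7]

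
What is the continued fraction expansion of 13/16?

Run the Euclidean algorithm on 13 and 16; the successive quotients are the partial quotients a_0, a_1, ... (each step inverts the fractional part left over by the previous one):
  13 = 0*16 + 13, so a_0 = 0.
  16 = 1*13 + 3, so a_1 = 1.
  13 = 4*3 + 1, so a_2 = 4.
  3 = 3*1 + 0, so a_3 = 3.
The remainder reaches 0 after 4 divisions, so the expansion has 4 partial quotients, read off in order.

[0; 1, 4, 3]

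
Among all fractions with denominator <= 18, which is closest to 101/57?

Expand x = 101/57 as a continued fraction with the Euclidean algorithm:
  101 = 1*57 + 44, so a_0 = 1.
  57 = 1*44 + 13, so a_1 = 1.
  44 = 3*13 + 5, so a_2 = 3.
  13 = 2*5 + 3, so a_3 = 2.
  5 = 1*3 + 2, so a_4 = 1.
  3 = 1*2 + 1, so a_5 = 1.
  2 = 2*1 + 0, so a_6 = 2.
so x = [1; 1, 3, 2, 1, 1, 2].
Convergents (p_i = a_i*p_{i-1} + p_{i-2}, q_i = a_i*q_{i-1} + q_{i-2} with p_{-2}=0, p_{-1}=1, q_{-2}=1, q_{-1}=0), until the denominator exceeds 18:
  i=0: a_0=1, p_0 = 1*1 + 0 = 1, q_0 = 1*0 + 1 = 1.
  i=1: a_1=1, p_1 = 1*1 + 1 = 2, q_1 = 1*1 + 0 = 1.
  i=2: a_2=3, p_2 = 3*2 + 1 = 7, q_2 = 3*1 + 1 = 4.
  i=3: a_3=2, p_3 = 2*7 + 2 = 16, q_3 = 2*4 + 1 = 9.
  i=4: a_4=1, p_4 = 1*16 + 7 = 23, q_4 = 1*9 + 4 = 13.
  i=5: a_5=1, p_5 = 1*23 + 16 = 39, q_5 = 1*13 + 9 = 22.
q_5 = 22 > 18, so the last convergent with denominator <= 18 is p_4/q_4 = 23/13.
The closest fraction with denominator <= 18 is either p_4/q_4 or the intermediate fraction (k*p_4 + p_3)/(k*q_4 + q_3) with the largest k >= 1 whose denominator stays <= 18; these approach x as k grows, and every other convergent or intermediate fraction in range is farther away.
Largest k: floor((18 - q_3)/q_4) = floor((18 - 9)/13) = 0.
Since k = 0, no intermediate fraction beyond p_4/q_4 has denominator <= 18, so the convergent 23/13 is the closest (its error is |101*13 - 23*57|/(57*13) = 2/741).

23/13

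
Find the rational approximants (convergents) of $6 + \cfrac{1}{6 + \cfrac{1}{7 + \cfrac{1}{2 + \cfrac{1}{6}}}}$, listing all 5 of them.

6/1, 37/6, 265/43, 567/92, 3667/595

Using the convergent recurrence p_i = a_i*p_{i-1} + p_{i-2}, q_i = a_i*q_{i-1} + q_{i-2} with p_{-2}=0, p_{-1}=1, q_{-2}=1, q_{-1}=0:
  i=0: a_0=6, p_0 = 6*1 + 0 = 6, q_0 = 6*0 + 1 = 1.
  i=1: a_1=6, p_1 = 6*6 + 1 = 37, q_1 = 6*1 + 0 = 6.
  i=2: a_2=7, p_2 = 7*37 + 6 = 265, q_2 = 7*6 + 1 = 43.
  i=3: a_3=2, p_3 = 2*265 + 37 = 567, q_3 = 2*43 + 6 = 92.
  i=4: a_4=6, p_4 = 6*567 + 265 = 3667, q_4 = 6*92 + 43 = 595.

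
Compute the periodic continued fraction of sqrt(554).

[23; (1, 1, 6, 4, 1, 1, 4, 6, 1, 1, 46)]

Write x_i = (sqrt(554) + m_i)/d_i with (m_0, d_0) = (0, 1). a_0 = floor(sqrt(554)) = 23, since 23^2 = 529 <= 554 < 576 = 24^2.
Iterate m_{i+1} = d_i*a_i - m_i, d_{i+1} = (554 - m_{i+1}^2)/d_i, a_{i+1} = floor((a_0 + m_{i+1})/d_{i+1}):
  m_1 = 1*23 - 0 = 23, d_1 = (554 - 23^2)/1 = 25/1 = 25, a_1 = floor((23 + 23)/25) = 1.
  m_2 = 25*1 - 23 = 2, d_2 = (554 - 2^2)/25 = 550/25 = 22, a_2 = floor((23 + 2)/22) = 1.
  m_3 = 22*1 - 2 = 20, d_3 = (554 - 20^2)/22 = 154/22 = 7, a_3 = floor((23 + 20)/7) = 6.
  m_4 = 7*6 - 20 = 22, d_4 = (554 - 22^2)/7 = 70/7 = 10, a_4 = floor((23 + 22)/10) = 4.
  m_5 = 10*4 - 22 = 18, d_5 = (554 - 18^2)/10 = 230/10 = 23, a_5 = floor((23 + 18)/23) = 1.
  m_6 = 23*1 - 18 = 5, d_6 = (554 - 5^2)/23 = 529/23 = 23, a_6 = floor((23 + 5)/23) = 1.
  m_7 = 23*1 - 5 = 18, d_7 = (554 - 18^2)/23 = 230/23 = 10, a_7 = floor((23 + 18)/10) = 4.
  m_8 = 10*4 - 18 = 22, d_8 = (554 - 22^2)/10 = 70/10 = 7, a_8 = floor((23 + 22)/7) = 6.
  m_9 = 7*6 - 22 = 20, d_9 = (554 - 20^2)/7 = 154/7 = 22, a_9 = floor((23 + 20)/22) = 1.
  m_10 = 22*1 - 20 = 2, d_10 = (554 - 2^2)/22 = 550/22 = 25, a_10 = floor((23 + 2)/25) = 1.
  m_11 = 25*1 - 2 = 23, d_11 = (554 - 23^2)/25 = 25/25 = 1, a_11 = floor((23 + 23)/1) = 46.
  m_12 = 1*46 - 23 = 23, d_12 = (554 - 23^2)/1 = 25/1 = 25: (m_12, d_12) = (m_1, d_1) = (23, 25), so from here the quotients repeat a_1, ..., a_11; the period length is 11.
Hence the expansion of sqrt(554) is a_0 = 23 followed by the repeating block 1, 1, 6, 4, 1, 1, 4, 6, 1, 1, 46 (period 11).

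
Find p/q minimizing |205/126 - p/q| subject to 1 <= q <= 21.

13/8

Expand x = 205/126 as a continued fraction with the Euclidean algorithm:
  205 = 1*126 + 79, so a_0 = 1.
  126 = 1*79 + 47, so a_1 = 1.
  79 = 1*47 + 32, so a_2 = 1.
  47 = 1*32 + 15, so a_3 = 1.
  32 = 2*15 + 2, so a_4 = 2.
  15 = 7*2 + 1, so a_5 = 7.
  2 = 2*1 + 0, so a_6 = 2.
so x = [1; 1, 1, 1, 2, 7, 2].
Convergents (p_i = a_i*p_{i-1} + p_{i-2}, q_i = a_i*q_{i-1} + q_{i-2} with p_{-2}=0, p_{-1}=1, q_{-2}=1, q_{-1}=0), until the denominator exceeds 21:
  i=0: a_0=1, p_0 = 1*1 + 0 = 1, q_0 = 1*0 + 1 = 1.
  i=1: a_1=1, p_1 = 1*1 + 1 = 2, q_1 = 1*1 + 0 = 1.
  i=2: a_2=1, p_2 = 1*2 + 1 = 3, q_2 = 1*1 + 1 = 2.
  i=3: a_3=1, p_3 = 1*3 + 2 = 5, q_3 = 1*2 + 1 = 3.
  i=4: a_4=2, p_4 = 2*5 + 3 = 13, q_4 = 2*3 + 2 = 8.
  i=5: a_5=7, p_5 = 7*13 + 5 = 96, q_5 = 7*8 + 3 = 59.
q_5 = 59 > 21, so the last convergent with denominator <= 21 is p_4/q_4 = 13/8.
The closest fraction with denominator <= 21 is either p_4/q_4 or the intermediate fraction (k*p_4 + p_3)/(k*q_4 + q_3) with the largest k >= 1 whose denominator stays <= 21; these approach x as k grows, and every other convergent or intermediate fraction in range is farther away.
Largest k: floor((21 - q_3)/q_4) = floor((21 - 3)/8) = 2.
That gives (2*13 + 5)/(2*8 + 3) = 31/19.
Compare the errors: |x - 13/8| = |205*8 - 13*126|/(126*8) = 2/1008, and |x - 31/19| = |205*19 - 31*126|/(126*19) = 11/2394.
Cross-multiplying, 2*2394 = 4788 < 11088 = 11*1008, so 2/1008 is smaller: the convergent 13/8 is closer to x than 31/19.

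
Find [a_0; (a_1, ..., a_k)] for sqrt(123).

[11; (11, 22)]

Write x_i = (sqrt(123) + m_i)/d_i with (m_0, d_0) = (0, 1). a_0 = floor(sqrt(123)) = 11, since 11^2 = 121 <= 123 < 144 = 12^2.
Iterate m_{i+1} = d_i*a_i - m_i, d_{i+1} = (123 - m_{i+1}^2)/d_i, a_{i+1} = floor((a_0 + m_{i+1})/d_{i+1}):
  m_1 = 1*11 - 0 = 11, d_1 = (123 - 11^2)/1 = 2/1 = 2, a_1 = floor((11 + 11)/2) = 11.
  m_2 = 2*11 - 11 = 11, d_2 = (123 - 11^2)/2 = 2/2 = 1, a_2 = floor((11 + 11)/1) = 22.
  m_3 = 1*22 - 11 = 11, d_3 = (123 - 11^2)/1 = 2/1 = 2: (m_3, d_3) = (m_1, d_1) = (11, 2), so from here the quotients repeat a_1, a_2; the period length is 2.
Hence the expansion of sqrt(123) is a_0 = 11 followed by the repeating block 11, 22 (period 2).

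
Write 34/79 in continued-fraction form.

Run the Euclidean algorithm on 34 and 79; the successive quotients are the partial quotients a_0, a_1, ... (each step inverts the fractional part left over by the previous one):
  34 = 0*79 + 34, so a_0 = 0.
  79 = 2*34 + 11, so a_1 = 2.
  34 = 3*11 + 1, so a_2 = 3.
  11 = 11*1 + 0, so a_3 = 11.
The remainder reaches 0 after 4 divisions, so the expansion has 4 partial quotients, read off in order.

[0; 2, 3, 11]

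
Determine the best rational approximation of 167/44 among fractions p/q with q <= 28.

Expand x = 167/44 as a continued fraction with the Euclidean algorithm:
  167 = 3*44 + 35, so a_0 = 3.
  44 = 1*35 + 9, so a_1 = 1.
  35 = 3*9 + 8, so a_2 = 3.
  9 = 1*8 + 1, so a_3 = 1.
  8 = 8*1 + 0, so a_4 = 8.
so x = [3; 1, 3, 1, 8].
Convergents (p_i = a_i*p_{i-1} + p_{i-2}, q_i = a_i*q_{i-1} + q_{i-2} with p_{-2}=0, p_{-1}=1, q_{-2}=1, q_{-1}=0), until the denominator exceeds 28:
  i=0: a_0=3, p_0 = 3*1 + 0 = 3, q_0 = 3*0 + 1 = 1.
  i=1: a_1=1, p_1 = 1*3 + 1 = 4, q_1 = 1*1 + 0 = 1.
  i=2: a_2=3, p_2 = 3*4 + 3 = 15, q_2 = 3*1 + 1 = 4.
  i=3: a_3=1, p_3 = 1*15 + 4 = 19, q_3 = 1*4 + 1 = 5.
  i=4: a_4=8, p_4 = 8*19 + 15 = 167, q_4 = 8*5 + 4 = 44.
q_4 = 44 > 28, so the last convergent with denominator <= 28 is p_3/q_3 = 19/5.
The closest fraction with denominator <= 28 is either p_3/q_3 or the intermediate fraction (k*p_3 + p_2)/(k*q_3 + q_2) with the largest k >= 1 whose denominator stays <= 28; these approach x as k grows, and every other convergent or intermediate fraction in range is farther away.
Largest k: floor((28 - q_2)/q_3) = floor((28 - 4)/5) = 4.
That gives (4*19 + 15)/(4*5 + 4) = 91/24.
Compare the errors: |x - 19/5| = |167*5 - 19*44|/(44*5) = 1/220, and |x - 91/24| = |167*24 - 91*44|/(44*24) = 4/1056.
Cross-multiplying, 4*220 = 880 < 1056 = 1*1056, so 4/1056 is smaller: the intermediate fraction 91/24 is closer to x than 19/5.

91/24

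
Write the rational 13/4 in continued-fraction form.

[3; 4]

Run the Euclidean algorithm on 13 and 4; the successive quotients are the partial quotients a_0, a_1, ... (each step inverts the fractional part left over by the previous one):
  13 = 3*4 + 1, so a_0 = 3.
  4 = 4*1 + 0, so a_1 = 4.
The remainder reaches 0 after 2 divisions, so the expansion has 2 partial quotients, read off in order.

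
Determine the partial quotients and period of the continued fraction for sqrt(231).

[15; (5, 30)]

Write x_i = (sqrt(231) + m_i)/d_i with (m_0, d_0) = (0, 1). a_0 = floor(sqrt(231)) = 15, since 15^2 = 225 <= 231 < 256 = 16^2.
Iterate m_{i+1} = d_i*a_i - m_i, d_{i+1} = (231 - m_{i+1}^2)/d_i, a_{i+1} = floor((a_0 + m_{i+1})/d_{i+1}):
  m_1 = 1*15 - 0 = 15, d_1 = (231 - 15^2)/1 = 6/1 = 6, a_1 = floor((15 + 15)/6) = 5.
  m_2 = 6*5 - 15 = 15, d_2 = (231 - 15^2)/6 = 6/6 = 1, a_2 = floor((15 + 15)/1) = 30.
  m_3 = 1*30 - 15 = 15, d_3 = (231 - 15^2)/1 = 6/1 = 6: (m_3, d_3) = (m_1, d_1) = (15, 6), so from here the quotients repeat a_1, a_2; the period length is 2.
Hence the expansion of sqrt(231) is a_0 = 15 followed by the repeating block 5, 30 (period 2).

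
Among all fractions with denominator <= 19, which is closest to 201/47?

77/18

Expand x = 201/47 as a continued fraction with the Euclidean algorithm:
  201 = 4*47 + 13, so a_0 = 4.
  47 = 3*13 + 8, so a_1 = 3.
  13 = 1*8 + 5, so a_2 = 1.
  8 = 1*5 + 3, so a_3 = 1.
  5 = 1*3 + 2, so a_4 = 1.
  3 = 1*2 + 1, so a_5 = 1.
  2 = 2*1 + 0, so a_6 = 2.
so x = [4; 3, 1, 1, 1, 1, 2].
Convergents (p_i = a_i*p_{i-1} + p_{i-2}, q_i = a_i*q_{i-1} + q_{i-2} with p_{-2}=0, p_{-1}=1, q_{-2}=1, q_{-1}=0), until the denominator exceeds 19:
  i=0: a_0=4, p_0 = 4*1 + 0 = 4, q_0 = 4*0 + 1 = 1.
  i=1: a_1=3, p_1 = 3*4 + 1 = 13, q_1 = 3*1 + 0 = 3.
  i=2: a_2=1, p_2 = 1*13 + 4 = 17, q_2 = 1*3 + 1 = 4.
  i=3: a_3=1, p_3 = 1*17 + 13 = 30, q_3 = 1*4 + 3 = 7.
  i=4: a_4=1, p_4 = 1*30 + 17 = 47, q_4 = 1*7 + 4 = 11.
  i=5: a_5=1, p_5 = 1*47 + 30 = 77, q_5 = 1*11 + 7 = 18.
  i=6: a_6=2, p_6 = 2*77 + 47 = 201, q_6 = 2*18 + 11 = 47.
q_6 = 47 > 19, so the last convergent with denominator <= 19 is p_5/q_5 = 77/18.
The closest fraction with denominator <= 19 is either p_5/q_5 or the intermediate fraction (k*p_5 + p_4)/(k*q_5 + q_4) with the largest k >= 1 whose denominator stays <= 19; these approach x as k grows, and every other convergent or intermediate fraction in range is farther away.
Largest k: floor((19 - q_4)/q_5) = floor((19 - 11)/18) = 0.
Since k = 0, no intermediate fraction beyond p_5/q_5 has denominator <= 19, so the convergent 77/18 is the closest (its error is |201*18 - 77*47|/(47*18) = 1/846).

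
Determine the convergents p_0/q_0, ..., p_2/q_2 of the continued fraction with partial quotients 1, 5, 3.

1/1, 6/5, 19/16

Using the convergent recurrence p_i = a_i*p_{i-1} + p_{i-2}, q_i = a_i*q_{i-1} + q_{i-2} with p_{-2}=0, p_{-1}=1, q_{-2}=1, q_{-1}=0:
  i=0: a_0=1, p_0 = 1*1 + 0 = 1, q_0 = 1*0 + 1 = 1.
  i=1: a_1=5, p_1 = 5*1 + 1 = 6, q_1 = 5*1 + 0 = 5.
  i=2: a_2=3, p_2 = 3*6 + 1 = 19, q_2 = 3*5 + 1 = 16.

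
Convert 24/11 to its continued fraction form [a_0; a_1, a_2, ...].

Run the Euclidean algorithm on 24 and 11; the successive quotients are the partial quotients a_0, a_1, ... (each step inverts the fractional part left over by the previous one):
  24 = 2*11 + 2, so a_0 = 2.
  11 = 5*2 + 1, so a_1 = 5.
  2 = 2*1 + 0, so a_2 = 2.
The remainder reaches 0 after 3 divisions, so the expansion has 3 partial quotients, read off in order.

[2; 5, 2]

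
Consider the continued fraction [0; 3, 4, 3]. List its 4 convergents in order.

Using the convergent recurrence p_i = a_i*p_{i-1} + p_{i-2}, q_i = a_i*q_{i-1} + q_{i-2} with p_{-2}=0, p_{-1}=1, q_{-2}=1, q_{-1}=0:
  i=0: a_0=0, p_0 = 0*1 + 0 = 0, q_0 = 0*0 + 1 = 1.
  i=1: a_1=3, p_1 = 3*0 + 1 = 1, q_1 = 3*1 + 0 = 3.
  i=2: a_2=4, p_2 = 4*1 + 0 = 4, q_2 = 4*3 + 1 = 13.
  i=3: a_3=3, p_3 = 3*4 + 1 = 13, q_3 = 3*13 + 3 = 42.

0/1, 1/3, 4/13, 13/42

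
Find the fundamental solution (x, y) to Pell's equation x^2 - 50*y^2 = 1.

(x, y) = (99, 14)

First expand sqrt(50) as a continued fraction. With x_i = (sqrt(50) + m_i)/d_i and (m_0, d_0) = (0, 1): a_0 = floor(sqrt(50)) = 7, since 7^2 = 49 <= 50 < 64 = 8^2.
Iterate m_{i+1} = d_i*a_i - m_i, d_{i+1} = (50 - m_{i+1}^2)/d_i, a_{i+1} = floor((a_0 + m_{i+1})/d_{i+1}):
  m_1 = 1*7 - 0 = 7, d_1 = (50 - 7^2)/1 = 1/1 = 1, a_1 = floor((7 + 7)/1) = 14.
  m_2 = 1*14 - 7 = 7, d_2 = (50 - 7^2)/1 = 1/1 = 1: (m_2, d_2) = (m_1, d_1) = (7, 1), so from here the quotient a_1 repeats; the period length is 1.
So sqrt(50) = [7; (14)] with period length k = 1.
k is odd, so (p_{k-1}, q_{k-1}) only solves x^2 - 50y^2 = -1 and the fundamental solution of x^2 - 50y^2 = 1 is (p_{2k-1}, q_{2k-1}) = (p_1, q_1); compute convergents through index 1, running through the period twice.
Convergents (p_i = a_i*p_{i-1} + p_{i-2}, q_i = a_i*q_{i-1} + q_{i-2} with p_{-2}=0, p_{-1}=1, q_{-2}=1, q_{-1}=0):
  i=0: a_0=7, p_0 = 7*1 + 0 = 7, q_0 = 7*0 + 1 = 1.
  i=1: a_1=14, p_1 = 14*7 + 1 = 99, q_1 = 14*1 + 0 = 14.
Indeed p_0^2 - 50*q_0^2 = 49 - 50 = -1, not +1.
Check: 99^2 - 50*14^2 = 9801 - 9800 = 1, so (x, y) = (99, 14) solves the equation, and by the theorem it is the least positive solution.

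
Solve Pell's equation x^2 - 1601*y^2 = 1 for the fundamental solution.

First expand sqrt(1601) as a continued fraction. With x_i = (sqrt(1601) + m_i)/d_i and (m_0, d_0) = (0, 1): a_0 = floor(sqrt(1601)) = 40, since 40^2 = 1600 <= 1601 < 1681 = 41^2.
Iterate m_{i+1} = d_i*a_i - m_i, d_{i+1} = (1601 - m_{i+1}^2)/d_i, a_{i+1} = floor((a_0 + m_{i+1})/d_{i+1}):
  m_1 = 1*40 - 0 = 40, d_1 = (1601 - 40^2)/1 = 1/1 = 1, a_1 = floor((40 + 40)/1) = 80.
  m_2 = 1*80 - 40 = 40, d_2 = (1601 - 40^2)/1 = 1/1 = 1: (m_2, d_2) = (m_1, d_1) = (40, 1), so from here the quotient a_1 repeats; the period length is 1.
So sqrt(1601) = [40; (80)] with period length k = 1.
k is odd, so (p_{k-1}, q_{k-1}) only solves x^2 - 1601y^2 = -1 and the fundamental solution of x^2 - 1601y^2 = 1 is (p_{2k-1}, q_{2k-1}) = (p_1, q_1); compute convergents through index 1, running through the period twice.
Convergents (p_i = a_i*p_{i-1} + p_{i-2}, q_i = a_i*q_{i-1} + q_{i-2} with p_{-2}=0, p_{-1}=1, q_{-2}=1, q_{-1}=0):
  i=0: a_0=40, p_0 = 40*1 + 0 = 40, q_0 = 40*0 + 1 = 1.
  i=1: a_1=80, p_1 = 80*40 + 1 = 3201, q_1 = 80*1 + 0 = 80.
Indeed p_0^2 - 1601*q_0^2 = 1600 - 1601 = -1, not +1.
Check: 3201^2 - 1601*80^2 = 10246401 - 10246400 = 1, so (x, y) = (3201, 80) solves the equation, and by the theorem it is the least positive solution.

(x, y) = (3201, 80)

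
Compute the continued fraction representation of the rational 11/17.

Run the Euclidean algorithm on 11 and 17; the successive quotients are the partial quotients a_0, a_1, ... (each step inverts the fractional part left over by the previous one):
  11 = 0*17 + 11, so a_0 = 0.
  17 = 1*11 + 6, so a_1 = 1.
  11 = 1*6 + 5, so a_2 = 1.
  6 = 1*5 + 1, so a_3 = 1.
  5 = 5*1 + 0, so a_4 = 5.
The remainder reaches 0 after 5 divisions, so the expansion has 5 partial quotients, read off in order.

[0; 1, 1, 1, 5]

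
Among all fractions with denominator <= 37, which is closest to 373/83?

9/2

Expand x = 373/83 as a continued fraction with the Euclidean algorithm:
  373 = 4*83 + 41, so a_0 = 4.
  83 = 2*41 + 1, so a_1 = 2.
  41 = 41*1 + 0, so a_2 = 41.
so x = [4; 2, 41].
Convergents (p_i = a_i*p_{i-1} + p_{i-2}, q_i = a_i*q_{i-1} + q_{i-2} with p_{-2}=0, p_{-1}=1, q_{-2}=1, q_{-1}=0), until the denominator exceeds 37:
  i=0: a_0=4, p_0 = 4*1 + 0 = 4, q_0 = 4*0 + 1 = 1.
  i=1: a_1=2, p_1 = 2*4 + 1 = 9, q_1 = 2*1 + 0 = 2.
  i=2: a_2=41, p_2 = 41*9 + 4 = 373, q_2 = 41*2 + 1 = 83.
q_2 = 83 > 37, so the last convergent with denominator <= 37 is p_1/q_1 = 9/2.
The closest fraction with denominator <= 37 is either p_1/q_1 or the intermediate fraction (k*p_1 + p_0)/(k*q_1 + q_0) with the largest k >= 1 whose denominator stays <= 37; these approach x as k grows, and every other convergent or intermediate fraction in range is farther away.
Largest k: floor((37 - q_0)/q_1) = floor((37 - 1)/2) = 18.
That gives (18*9 + 4)/(18*2 + 1) = 166/37.
Compare the errors: |x - 9/2| = |373*2 - 9*83|/(83*2) = 1/166, and |x - 166/37| = |373*37 - 166*83|/(83*37) = 23/3071.
Cross-multiplying, 1*3071 = 3071 < 3818 = 23*166, so 1/166 is smaller: the convergent 9/2 is closer to x than 166/37.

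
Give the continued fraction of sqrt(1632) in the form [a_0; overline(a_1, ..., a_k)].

Write x_i = (sqrt(1632) + m_i)/d_i with (m_0, d_0) = (0, 1). a_0 = floor(sqrt(1632)) = 40, since 40^2 = 1600 <= 1632 < 1681 = 41^2.
Iterate m_{i+1} = d_i*a_i - m_i, d_{i+1} = (1632 - m_{i+1}^2)/d_i, a_{i+1} = floor((a_0 + m_{i+1})/d_{i+1}):
  m_1 = 1*40 - 0 = 40, d_1 = (1632 - 40^2)/1 = 32/1 = 32, a_1 = floor((40 + 40)/32) = 2.
  m_2 = 32*2 - 40 = 24, d_2 = (1632 - 24^2)/32 = 1056/32 = 33, a_2 = floor((40 + 24)/33) = 1.
  m_3 = 33*1 - 24 = 9, d_3 = (1632 - 9^2)/33 = 1551/33 = 47, a_3 = floor((40 + 9)/47) = 1.
  m_4 = 47*1 - 9 = 38, d_4 = (1632 - 38^2)/47 = 188/47 = 4, a_4 = floor((40 + 38)/4) = 19.
  m_5 = 4*19 - 38 = 38, d_5 = (1632 - 38^2)/4 = 188/4 = 47, a_5 = floor((40 + 38)/47) = 1.
  m_6 = 47*1 - 38 = 9, d_6 = (1632 - 9^2)/47 = 1551/47 = 33, a_6 = floor((40 + 9)/33) = 1.
  m_7 = 33*1 - 9 = 24, d_7 = (1632 - 24^2)/33 = 1056/33 = 32, a_7 = floor((40 + 24)/32) = 2.
  m_8 = 32*2 - 24 = 40, d_8 = (1632 - 40^2)/32 = 32/32 = 1, a_8 = floor((40 + 40)/1) = 80.
  m_9 = 1*80 - 40 = 40, d_9 = (1632 - 40^2)/1 = 32/1 = 32: (m_9, d_9) = (m_1, d_1) = (40, 32), so from here the quotients repeat a_1, ..., a_8; the period length is 8.
Hence the expansion of sqrt(1632) is a_0 = 40 followed by the repeating block 2, 1, 1, 19, 1, 1, 2, 80 (period 8).

[40; overline(2, 1, 1, 19, 1, 1, 2, 80)]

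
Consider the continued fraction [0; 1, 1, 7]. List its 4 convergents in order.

Using the convergent recurrence p_i = a_i*p_{i-1} + p_{i-2}, q_i = a_i*q_{i-1} + q_{i-2} with p_{-2}=0, p_{-1}=1, q_{-2}=1, q_{-1}=0:
  i=0: a_0=0, p_0 = 0*1 + 0 = 0, q_0 = 0*0 + 1 = 1.
  i=1: a_1=1, p_1 = 1*0 + 1 = 1, q_1 = 1*1 + 0 = 1.
  i=2: a_2=1, p_2 = 1*1 + 0 = 1, q_2 = 1*1 + 1 = 2.
  i=3: a_3=7, p_3 = 7*1 + 1 = 8, q_3 = 7*2 + 1 = 15.

0/1, 1/1, 1/2, 8/15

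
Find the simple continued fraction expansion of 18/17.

[1; 17]

Run the Euclidean algorithm on 18 and 17; the successive quotients are the partial quotients a_0, a_1, ... (each step inverts the fractional part left over by the previous one):
  18 = 1*17 + 1, so a_0 = 1.
  17 = 17*1 + 0, so a_1 = 17.
The remainder reaches 0 after 2 divisions, so the expansion has 2 partial quotients, read off in order.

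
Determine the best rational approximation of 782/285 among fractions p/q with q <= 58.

107/39

Expand x = 782/285 as a continued fraction with the Euclidean algorithm:
  782 = 2*285 + 212, so a_0 = 2.
  285 = 1*212 + 73, so a_1 = 1.
  212 = 2*73 + 66, so a_2 = 2.
  73 = 1*66 + 7, so a_3 = 1.
  66 = 9*7 + 3, so a_4 = 9.
  7 = 2*3 + 1, so a_5 = 2.
  3 = 3*1 + 0, so a_6 = 3.
so x = [2; 1, 2, 1, 9, 2, 3].
Convergents (p_i = a_i*p_{i-1} + p_{i-2}, q_i = a_i*q_{i-1} + q_{i-2} with p_{-2}=0, p_{-1}=1, q_{-2}=1, q_{-1}=0), until the denominator exceeds 58:
  i=0: a_0=2, p_0 = 2*1 + 0 = 2, q_0 = 2*0 + 1 = 1.
  i=1: a_1=1, p_1 = 1*2 + 1 = 3, q_1 = 1*1 + 0 = 1.
  i=2: a_2=2, p_2 = 2*3 + 2 = 8, q_2 = 2*1 + 1 = 3.
  i=3: a_3=1, p_3 = 1*8 + 3 = 11, q_3 = 1*3 + 1 = 4.
  i=4: a_4=9, p_4 = 9*11 + 8 = 107, q_4 = 9*4 + 3 = 39.
  i=5: a_5=2, p_5 = 2*107 + 11 = 225, q_5 = 2*39 + 4 = 82.
q_5 = 82 > 58, so the last convergent with denominator <= 58 is p_4/q_4 = 107/39.
The closest fraction with denominator <= 58 is either p_4/q_4 or the intermediate fraction (k*p_4 + p_3)/(k*q_4 + q_3) with the largest k >= 1 whose denominator stays <= 58; these approach x as k grows, and every other convergent or intermediate fraction in range is farther away.
Largest k: floor((58 - q_3)/q_4) = floor((58 - 4)/39) = 1.
That gives (1*107 + 11)/(1*39 + 4) = 118/43.
Compare the errors: |x - 107/39| = |782*39 - 107*285|/(285*39) = 3/11115, and |x - 118/43| = |782*43 - 118*285|/(285*43) = 4/12255.
Cross-multiplying, 3*12255 = 36765 < 44460 = 4*11115, so 3/11115 is smaller: the convergent 107/39 is closer to x than 118/43.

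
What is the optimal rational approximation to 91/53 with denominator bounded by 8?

12/7

Expand x = 91/53 as a continued fraction with the Euclidean algorithm:
  91 = 1*53 + 38, so a_0 = 1.
  53 = 1*38 + 15, so a_1 = 1.
  38 = 2*15 + 8, so a_2 = 2.
  15 = 1*8 + 7, so a_3 = 1.
  8 = 1*7 + 1, so a_4 = 1.
  7 = 7*1 + 0, so a_5 = 7.
so x = [1; 1, 2, 1, 1, 7].
Convergents (p_i = a_i*p_{i-1} + p_{i-2}, q_i = a_i*q_{i-1} + q_{i-2} with p_{-2}=0, p_{-1}=1, q_{-2}=1, q_{-1}=0), until the denominator exceeds 8:
  i=0: a_0=1, p_0 = 1*1 + 0 = 1, q_0 = 1*0 + 1 = 1.
  i=1: a_1=1, p_1 = 1*1 + 1 = 2, q_1 = 1*1 + 0 = 1.
  i=2: a_2=2, p_2 = 2*2 + 1 = 5, q_2 = 2*1 + 1 = 3.
  i=3: a_3=1, p_3 = 1*5 + 2 = 7, q_3 = 1*3 + 1 = 4.
  i=4: a_4=1, p_4 = 1*7 + 5 = 12, q_4 = 1*4 + 3 = 7.
  i=5: a_5=7, p_5 = 7*12 + 7 = 91, q_5 = 7*7 + 4 = 53.
q_5 = 53 > 8, so the last convergent with denominator <= 8 is p_4/q_4 = 12/7.
The closest fraction with denominator <= 8 is either p_4/q_4 or the intermediate fraction (k*p_4 + p_3)/(k*q_4 + q_3) with the largest k >= 1 whose denominator stays <= 8; these approach x as k grows, and every other convergent or intermediate fraction in range is farther away.
Largest k: floor((8 - q_3)/q_4) = floor((8 - 4)/7) = 0.
Since k = 0, no intermediate fraction beyond p_4/q_4 has denominator <= 8, so the convergent 12/7 is the closest (its error is |91*7 - 12*53|/(53*7) = 1/371).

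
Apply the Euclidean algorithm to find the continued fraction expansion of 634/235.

[2; 1, 2, 3, 4, 2, 2]

Run the Euclidean algorithm on 634 and 235; the successive quotients are the partial quotients a_0, a_1, ... (each step inverts the fractional part left over by the previous one):
  634 = 2*235 + 164, so a_0 = 2.
  235 = 1*164 + 71, so a_1 = 1.
  164 = 2*71 + 22, so a_2 = 2.
  71 = 3*22 + 5, so a_3 = 3.
  22 = 4*5 + 2, so a_4 = 4.
  5 = 2*2 + 1, so a_5 = 2.
  2 = 2*1 + 0, so a_6 = 2.
The remainder reaches 0 after 7 divisions, so the expansion has 7 partial quotients, read off in order.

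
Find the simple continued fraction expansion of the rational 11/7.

Run the Euclidean algorithm on 11 and 7; the successive quotients are the partial quotients a_0, a_1, ... (each step inverts the fractional part left over by the previous one):
  11 = 1*7 + 4, so a_0 = 1.
  7 = 1*4 + 3, so a_1 = 1.
  4 = 1*3 + 1, so a_2 = 1.
  3 = 3*1 + 0, so a_3 = 3.
The remainder reaches 0 after 4 divisions, so the expansion has 4 partial quotients, read off in order.

[1; 1, 1, 3]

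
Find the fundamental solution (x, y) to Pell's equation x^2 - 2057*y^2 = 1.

(x, y) = (2177, 48)

First expand sqrt(2057) as a continued fraction. With x_i = (sqrt(2057) + m_i)/d_i and (m_0, d_0) = (0, 1): a_0 = floor(sqrt(2057)) = 45, since 45^2 = 2025 <= 2057 < 2116 = 46^2.
Iterate m_{i+1} = d_i*a_i - m_i, d_{i+1} = (2057 - m_{i+1}^2)/d_i, a_{i+1} = floor((a_0 + m_{i+1})/d_{i+1}):
  m_1 = 1*45 - 0 = 45, d_1 = (2057 - 45^2)/1 = 32/1 = 32, a_1 = floor((45 + 45)/32) = 2.
  m_2 = 32*2 - 45 = 19, d_2 = (2057 - 19^2)/32 = 1696/32 = 53, a_2 = floor((45 + 19)/53) = 1.
  m_3 = 53*1 - 19 = 34, d_3 = (2057 - 34^2)/53 = 901/53 = 17, a_3 = floor((45 + 34)/17) = 4.
  m_4 = 17*4 - 34 = 34, d_4 = (2057 - 34^2)/17 = 901/17 = 53, a_4 = floor((45 + 34)/53) = 1.
  m_5 = 53*1 - 34 = 19, d_5 = (2057 - 19^2)/53 = 1696/53 = 32, a_5 = floor((45 + 19)/32) = 2.
  m_6 = 32*2 - 19 = 45, d_6 = (2057 - 45^2)/32 = 32/32 = 1, a_6 = floor((45 + 45)/1) = 90.
  m_7 = 1*90 - 45 = 45, d_7 = (2057 - 45^2)/1 = 32/1 = 32: (m_7, d_7) = (m_1, d_1) = (45, 32), so from here the quotients repeat a_1, ..., a_6; the period length is 6.
So sqrt(2057) = [45; (2, 1, 4, 1, 2, 90)] with period length k = 6.
k is even, so the fundamental solution of x^2 - 2057y^2 = 1 is (p_{k-1}, q_{k-1}) = (p_5, q_5); compute convergents through index 5.
Convergents (p_i = a_i*p_{i-1} + p_{i-2}, q_i = a_i*q_{i-1} + q_{i-2} with p_{-2}=0, p_{-1}=1, q_{-2}=1, q_{-1}=0):
  i=0: a_0=45, p_0 = 45*1 + 0 = 45, q_0 = 45*0 + 1 = 1.
  i=1: a_1=2, p_1 = 2*45 + 1 = 91, q_1 = 2*1 + 0 = 2.
  i=2: a_2=1, p_2 = 1*91 + 45 = 136, q_2 = 1*2 + 1 = 3.
  i=3: a_3=4, p_3 = 4*136 + 91 = 635, q_3 = 4*3 + 2 = 14.
  i=4: a_4=1, p_4 = 1*635 + 136 = 771, q_4 = 1*14 + 3 = 17.
  i=5: a_5=2, p_5 = 2*771 + 635 = 2177, q_5 = 2*17 + 14 = 48.
Check: 2177^2 - 2057*48^2 = 4739329 - 4739328 = 1, so (x, y) = (2177, 48) solves the equation, and by the theorem it is the least positive solution.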